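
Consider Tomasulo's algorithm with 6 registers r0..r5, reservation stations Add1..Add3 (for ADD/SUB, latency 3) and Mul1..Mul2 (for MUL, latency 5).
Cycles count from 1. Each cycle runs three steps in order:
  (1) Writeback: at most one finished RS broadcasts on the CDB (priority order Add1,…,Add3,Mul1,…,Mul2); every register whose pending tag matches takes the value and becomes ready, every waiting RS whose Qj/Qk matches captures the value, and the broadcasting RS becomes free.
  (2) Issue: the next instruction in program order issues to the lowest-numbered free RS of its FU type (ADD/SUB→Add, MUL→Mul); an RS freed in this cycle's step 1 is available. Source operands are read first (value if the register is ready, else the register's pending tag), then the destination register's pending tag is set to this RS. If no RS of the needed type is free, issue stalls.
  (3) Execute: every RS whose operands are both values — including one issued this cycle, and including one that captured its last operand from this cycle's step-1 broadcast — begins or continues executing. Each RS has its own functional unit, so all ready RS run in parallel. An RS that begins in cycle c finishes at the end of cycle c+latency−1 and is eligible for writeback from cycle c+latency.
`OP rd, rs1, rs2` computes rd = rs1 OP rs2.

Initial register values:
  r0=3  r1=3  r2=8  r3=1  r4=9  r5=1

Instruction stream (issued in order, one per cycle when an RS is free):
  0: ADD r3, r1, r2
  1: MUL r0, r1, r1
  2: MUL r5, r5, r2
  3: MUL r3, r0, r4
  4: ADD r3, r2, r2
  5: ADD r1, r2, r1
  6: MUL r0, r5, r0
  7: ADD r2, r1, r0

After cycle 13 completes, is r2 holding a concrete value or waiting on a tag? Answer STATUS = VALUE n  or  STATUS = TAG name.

  c1: issue ADD r3<-Add1  regs: r0:3,r1:3,r2:8,r3:Add1,r4:9,r5:1
  c2: issue MUL r0<-Mul1  regs: r0:Mul1,r1:3,r2:8,r3:Add1,r4:9,r5:1
  c3: issue MUL r5<-Mul2  regs: r0:Mul1,r1:3,r2:8,r3:Add1,r4:9,r5:Mul2
  c4: CDB Add1=11; stall  regs: r0:Mul1,r1:3,r2:8,r3:11,r4:9,r5:Mul2
  c5: stall  regs: r0:Mul1,r1:3,r2:8,r3:11,r4:9,r5:Mul2
  c6: stall  regs: r0:Mul1,r1:3,r2:8,r3:11,r4:9,r5:Mul2
  c7: CDB Mul1=9; issue MUL r3<-Mul1  regs: r0:9,r1:3,r2:8,r3:Mul1,r4:9,r5:Mul2
  c8: CDB Mul2=8; issue ADD r3<-Add1  regs: r0:9,r1:3,r2:8,r3:Add1,r4:9,r5:8
  c9: issue ADD r1<-Add2  regs: r0:9,r1:Add2,r2:8,r3:Add1,r4:9,r5:8
  c10: issue MUL r0<-Mul2  regs: r0:Mul2,r1:Add2,r2:8,r3:Add1,r4:9,r5:8
  c11: CDB Add1=16; issue ADD r2<-Add1  regs: r0:Mul2,r1:Add2,r2:Add1,r3:16,r4:9,r5:8
  c12: CDB Add2=11  regs: r0:Mul2,r1:11,r2:Add1,r3:16,r4:9,r5:8
  c13: CDB Mul1=81  regs: r0:Mul2,r1:11,r2:Add1,r3:16,r4:9,r5:8

STATUS = TAG Add1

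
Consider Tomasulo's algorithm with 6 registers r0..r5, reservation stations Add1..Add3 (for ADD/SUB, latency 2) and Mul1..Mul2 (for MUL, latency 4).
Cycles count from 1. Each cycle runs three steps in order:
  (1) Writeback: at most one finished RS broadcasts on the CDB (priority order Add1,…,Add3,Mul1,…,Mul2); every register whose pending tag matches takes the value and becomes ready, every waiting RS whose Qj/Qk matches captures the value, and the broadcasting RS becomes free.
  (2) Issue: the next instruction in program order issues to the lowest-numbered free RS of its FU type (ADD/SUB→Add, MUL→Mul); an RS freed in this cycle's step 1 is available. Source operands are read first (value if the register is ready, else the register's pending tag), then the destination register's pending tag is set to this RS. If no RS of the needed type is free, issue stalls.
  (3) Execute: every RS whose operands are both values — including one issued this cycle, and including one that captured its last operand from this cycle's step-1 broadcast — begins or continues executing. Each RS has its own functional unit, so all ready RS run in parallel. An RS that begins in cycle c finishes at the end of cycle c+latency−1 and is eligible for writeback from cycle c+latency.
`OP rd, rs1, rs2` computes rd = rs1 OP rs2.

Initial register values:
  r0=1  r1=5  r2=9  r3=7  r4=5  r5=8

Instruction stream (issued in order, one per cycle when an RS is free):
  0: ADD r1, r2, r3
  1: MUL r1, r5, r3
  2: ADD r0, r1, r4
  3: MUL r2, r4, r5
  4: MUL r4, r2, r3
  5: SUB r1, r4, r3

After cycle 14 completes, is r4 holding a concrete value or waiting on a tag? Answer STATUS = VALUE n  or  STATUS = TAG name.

cycle 1: issue ADD r1<-Add1 // r0:1,r1:Add1,r2:9,r3:7,r4:5,r5:8
cycle 2: issue MUL r1<-Mul1 // r0:1,r1:Mul1,r2:9,r3:7,r4:5,r5:8
cycle 3: CDB Add1=16; issue ADD r0<-Add1 // r0:Add1,r1:Mul1,r2:9,r3:7,r4:5,r5:8
cycle 4: issue MUL r2<-Mul2 // r0:Add1,r1:Mul1,r2:Mul2,r3:7,r4:5,r5:8
cycle 5: stall // r0:Add1,r1:Mul1,r2:Mul2,r3:7,r4:5,r5:8
cycle 6: CDB Mul1=56; issue MUL r4<-Mul1 // r0:Add1,r1:56,r2:Mul2,r3:7,r4:Mul1,r5:8
cycle 7: issue SUB r1<-Add2 // r0:Add1,r1:Add2,r2:Mul2,r3:7,r4:Mul1,r5:8
cycle 8: CDB Add1=61 // r0:61,r1:Add2,r2:Mul2,r3:7,r4:Mul1,r5:8
cycle 9: CDB Mul2=40 // r0:61,r1:Add2,r2:40,r3:7,r4:Mul1,r5:8
cycle 10: - // r0:61,r1:Add2,r2:40,r3:7,r4:Mul1,r5:8
cycle 11: - // r0:61,r1:Add2,r2:40,r3:7,r4:Mul1,r5:8
cycle 12: - // r0:61,r1:Add2,r2:40,r3:7,r4:Mul1,r5:8
cycle 13: CDB Mul1=280 // r0:61,r1:Add2,r2:40,r3:7,r4:280,r5:8
cycle 14: - // r0:61,r1:Add2,r2:40,r3:7,r4:280,r5:8

STATUS = VALUE 280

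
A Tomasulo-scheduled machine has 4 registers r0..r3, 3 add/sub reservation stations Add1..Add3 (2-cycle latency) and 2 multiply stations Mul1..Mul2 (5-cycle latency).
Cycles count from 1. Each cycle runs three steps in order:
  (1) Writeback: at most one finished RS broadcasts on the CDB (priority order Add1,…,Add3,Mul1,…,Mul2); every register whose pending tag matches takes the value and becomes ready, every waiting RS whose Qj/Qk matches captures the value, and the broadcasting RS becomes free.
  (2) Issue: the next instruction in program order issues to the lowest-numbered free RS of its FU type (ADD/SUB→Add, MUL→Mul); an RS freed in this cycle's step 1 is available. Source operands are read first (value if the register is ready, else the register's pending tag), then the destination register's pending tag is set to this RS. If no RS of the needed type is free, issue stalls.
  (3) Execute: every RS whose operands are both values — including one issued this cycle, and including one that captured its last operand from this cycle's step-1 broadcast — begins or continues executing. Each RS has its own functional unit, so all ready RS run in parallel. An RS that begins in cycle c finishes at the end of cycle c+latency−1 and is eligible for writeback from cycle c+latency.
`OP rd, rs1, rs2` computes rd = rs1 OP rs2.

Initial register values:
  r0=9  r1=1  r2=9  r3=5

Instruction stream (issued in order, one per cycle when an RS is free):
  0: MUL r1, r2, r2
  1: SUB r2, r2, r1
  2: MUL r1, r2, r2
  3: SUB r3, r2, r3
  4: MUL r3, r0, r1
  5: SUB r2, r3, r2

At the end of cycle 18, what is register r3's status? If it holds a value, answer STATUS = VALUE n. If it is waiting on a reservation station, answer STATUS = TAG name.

STATUS = VALUE 46656

c1: issue MUL r1<-Mul1 | r0:9,r1:Mul1,r2:9,r3:5
c2: issue SUB r2<-Add1 | r0:9,r1:Mul1,r2:Add1,r3:5
c3: issue MUL r1<-Mul2 | r0:9,r1:Mul2,r2:Add1,r3:5
c4: issue SUB r3<-Add2 | r0:9,r1:Mul2,r2:Add1,r3:Add2
c5: stall | r0:9,r1:Mul2,r2:Add1,r3:Add2
c6: CDB Mul1=81; issue MUL r3<-Mul1 | r0:9,r1:Mul2,r2:Add1,r3:Mul1
c7: issue SUB r2<-Add3 | r0:9,r1:Mul2,r2:Add3,r3:Mul1
c8: CDB Add1=-72 | r0:9,r1:Mul2,r2:Add3,r3:Mul1
c9: - | r0:9,r1:Mul2,r2:Add3,r3:Mul1
c10: CDB Add2=-77 | r0:9,r1:Mul2,r2:Add3,r3:Mul1
c11: - | r0:9,r1:Mul2,r2:Add3,r3:Mul1
c12: - | r0:9,r1:Mul2,r2:Add3,r3:Mul1
c13: CDB Mul2=5184 | r0:9,r1:5184,r2:Add3,r3:Mul1
c14: - | r0:9,r1:5184,r2:Add3,r3:Mul1
c15: - | r0:9,r1:5184,r2:Add3,r3:Mul1
c16: - | r0:9,r1:5184,r2:Add3,r3:Mul1
c17: - | r0:9,r1:5184,r2:Add3,r3:Mul1
c18: CDB Mul1=46656 | r0:9,r1:5184,r2:Add3,r3:46656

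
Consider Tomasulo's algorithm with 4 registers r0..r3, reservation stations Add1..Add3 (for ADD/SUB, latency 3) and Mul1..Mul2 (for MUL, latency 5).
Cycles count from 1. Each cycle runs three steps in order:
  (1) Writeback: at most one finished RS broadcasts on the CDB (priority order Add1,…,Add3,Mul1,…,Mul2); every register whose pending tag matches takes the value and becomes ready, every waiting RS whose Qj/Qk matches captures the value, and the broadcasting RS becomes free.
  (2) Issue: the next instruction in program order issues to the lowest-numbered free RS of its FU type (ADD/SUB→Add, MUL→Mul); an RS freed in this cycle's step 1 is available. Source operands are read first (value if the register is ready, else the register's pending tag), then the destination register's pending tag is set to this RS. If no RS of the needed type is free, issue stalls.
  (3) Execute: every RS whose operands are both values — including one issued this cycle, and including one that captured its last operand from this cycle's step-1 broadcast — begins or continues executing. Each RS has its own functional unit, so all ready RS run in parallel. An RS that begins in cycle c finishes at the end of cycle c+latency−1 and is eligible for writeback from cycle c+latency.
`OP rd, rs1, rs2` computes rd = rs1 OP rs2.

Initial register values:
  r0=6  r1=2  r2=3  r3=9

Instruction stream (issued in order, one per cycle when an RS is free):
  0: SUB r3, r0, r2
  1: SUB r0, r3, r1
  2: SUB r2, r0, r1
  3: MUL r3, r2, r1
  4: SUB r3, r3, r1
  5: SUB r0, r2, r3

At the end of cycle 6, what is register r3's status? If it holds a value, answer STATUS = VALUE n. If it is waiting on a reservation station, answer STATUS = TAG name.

  c1: issue SUB r3<-Add1  regs: r0:6,r1:2,r2:3,r3:Add1
  c2: issue SUB r0<-Add2  regs: r0:Add2,r1:2,r2:3,r3:Add1
  c3: issue SUB r2<-Add3  regs: r0:Add2,r1:2,r2:Add3,r3:Add1
  c4: CDB Add1=3; issue MUL r3<-Mul1  regs: r0:Add2,r1:2,r2:Add3,r3:Mul1
  c5: issue SUB r3<-Add1  regs: r0:Add2,r1:2,r2:Add3,r3:Add1
  c6: stall  regs: r0:Add2,r1:2,r2:Add3,r3:Add1

STATUS = TAG Add1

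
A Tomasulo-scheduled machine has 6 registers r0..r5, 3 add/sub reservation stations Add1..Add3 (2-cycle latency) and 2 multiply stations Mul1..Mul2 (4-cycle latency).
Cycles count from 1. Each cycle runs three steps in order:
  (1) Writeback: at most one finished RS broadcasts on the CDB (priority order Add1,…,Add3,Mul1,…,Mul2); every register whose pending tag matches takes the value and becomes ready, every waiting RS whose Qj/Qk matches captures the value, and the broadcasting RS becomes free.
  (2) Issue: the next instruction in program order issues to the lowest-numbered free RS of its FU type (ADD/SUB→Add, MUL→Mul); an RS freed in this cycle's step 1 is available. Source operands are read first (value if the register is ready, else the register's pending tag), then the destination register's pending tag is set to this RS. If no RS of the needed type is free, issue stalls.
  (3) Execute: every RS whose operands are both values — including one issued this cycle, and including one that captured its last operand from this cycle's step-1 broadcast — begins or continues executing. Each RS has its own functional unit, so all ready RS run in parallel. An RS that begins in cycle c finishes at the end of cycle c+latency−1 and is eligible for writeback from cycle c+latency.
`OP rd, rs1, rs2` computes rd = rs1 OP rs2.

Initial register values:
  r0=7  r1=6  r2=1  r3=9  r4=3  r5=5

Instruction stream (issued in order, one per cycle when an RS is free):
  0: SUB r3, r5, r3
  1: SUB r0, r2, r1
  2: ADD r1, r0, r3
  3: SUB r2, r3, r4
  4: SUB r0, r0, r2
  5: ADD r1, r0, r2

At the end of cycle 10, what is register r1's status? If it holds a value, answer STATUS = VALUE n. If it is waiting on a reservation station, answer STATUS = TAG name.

  c1: issue SUB r3<-Add1  regs: r0:7,r1:6,r2:1,r3:Add1,r4:3,r5:5
  c2: issue SUB r0<-Add2  regs: r0:Add2,r1:6,r2:1,r3:Add1,r4:3,r5:5
  c3: CDB Add1=-4; issue ADD r1<-Add1  regs: r0:Add2,r1:Add1,r2:1,r3:-4,r4:3,r5:5
  c4: CDB Add2=-5; issue SUB r2<-Add2  regs: r0:-5,r1:Add1,r2:Add2,r3:-4,r4:3,r5:5
  c5: issue SUB r0<-Add3  regs: r0:Add3,r1:Add1,r2:Add2,r3:-4,r4:3,r5:5
  c6: CDB Add1=-9; issue ADD r1<-Add1  regs: r0:Add3,r1:Add1,r2:Add2,r3:-4,r4:3,r5:5
  c7: CDB Add2=-7  regs: r0:Add3,r1:Add1,r2:-7,r3:-4,r4:3,r5:5
  c8: -  regs: r0:Add3,r1:Add1,r2:-7,r3:-4,r4:3,r5:5
  c9: CDB Add3=2  regs: r0:2,r1:Add1,r2:-7,r3:-4,r4:3,r5:5
  c10: -  regs: r0:2,r1:Add1,r2:-7,r3:-4,r4:3,r5:5

STATUS = TAG Add1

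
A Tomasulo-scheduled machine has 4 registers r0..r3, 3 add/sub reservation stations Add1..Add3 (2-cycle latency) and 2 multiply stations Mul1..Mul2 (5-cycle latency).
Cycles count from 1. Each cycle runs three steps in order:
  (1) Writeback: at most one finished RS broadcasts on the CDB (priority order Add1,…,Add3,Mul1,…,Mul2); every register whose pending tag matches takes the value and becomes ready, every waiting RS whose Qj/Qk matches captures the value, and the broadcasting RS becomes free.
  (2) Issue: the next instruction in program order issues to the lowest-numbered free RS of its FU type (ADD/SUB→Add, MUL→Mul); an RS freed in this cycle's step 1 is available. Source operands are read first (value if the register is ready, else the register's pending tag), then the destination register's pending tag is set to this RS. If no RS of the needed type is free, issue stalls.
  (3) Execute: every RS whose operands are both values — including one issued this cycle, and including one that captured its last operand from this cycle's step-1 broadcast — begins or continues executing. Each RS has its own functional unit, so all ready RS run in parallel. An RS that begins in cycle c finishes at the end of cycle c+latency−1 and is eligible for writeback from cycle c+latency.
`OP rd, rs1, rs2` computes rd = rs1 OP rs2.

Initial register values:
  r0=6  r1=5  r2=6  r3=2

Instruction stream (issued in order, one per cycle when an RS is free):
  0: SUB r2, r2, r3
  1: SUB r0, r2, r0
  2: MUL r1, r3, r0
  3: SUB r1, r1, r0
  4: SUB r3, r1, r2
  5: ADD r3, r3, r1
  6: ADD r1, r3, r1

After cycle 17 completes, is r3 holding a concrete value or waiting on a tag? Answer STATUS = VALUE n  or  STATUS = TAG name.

  c1: issue SUB r2<-Add1  regs: r0:6,r1:5,r2:Add1,r3:2
  c2: issue SUB r0<-Add2  regs: r0:Add2,r1:5,r2:Add1,r3:2
  c3: CDB Add1=4; issue MUL r1<-Mul1  regs: r0:Add2,r1:Mul1,r2:4,r3:2
  c4: issue SUB r1<-Add1  regs: r0:Add2,r1:Add1,r2:4,r3:2
  c5: CDB Add2=-2; issue SUB r3<-Add2  regs: r0:-2,r1:Add1,r2:4,r3:Add2
  c6: issue ADD r3<-Add3  regs: r0:-2,r1:Add1,r2:4,r3:Add3
  c7: stall  regs: r0:-2,r1:Add1,r2:4,r3:Add3
  c8: stall  regs: r0:-2,r1:Add1,r2:4,r3:Add3
  c9: stall  regs: r0:-2,r1:Add1,r2:4,r3:Add3
  c10: CDB Mul1=-4; stall  regs: r0:-2,r1:Add1,r2:4,r3:Add3
  c11: stall  regs: r0:-2,r1:Add1,r2:4,r3:Add3
  c12: CDB Add1=-2; issue ADD r1<-Add1  regs: r0:-2,r1:Add1,r2:4,r3:Add3
  c13: -  regs: r0:-2,r1:Add1,r2:4,r3:Add3
  c14: CDB Add2=-6  regs: r0:-2,r1:Add1,r2:4,r3:Add3
  c15: -  regs: r0:-2,r1:Add1,r2:4,r3:Add3
  c16: CDB Add3=-8  regs: r0:-2,r1:Add1,r2:4,r3:-8
  c17: -  regs: r0:-2,r1:Add1,r2:4,r3:-8

STATUS = VALUE -8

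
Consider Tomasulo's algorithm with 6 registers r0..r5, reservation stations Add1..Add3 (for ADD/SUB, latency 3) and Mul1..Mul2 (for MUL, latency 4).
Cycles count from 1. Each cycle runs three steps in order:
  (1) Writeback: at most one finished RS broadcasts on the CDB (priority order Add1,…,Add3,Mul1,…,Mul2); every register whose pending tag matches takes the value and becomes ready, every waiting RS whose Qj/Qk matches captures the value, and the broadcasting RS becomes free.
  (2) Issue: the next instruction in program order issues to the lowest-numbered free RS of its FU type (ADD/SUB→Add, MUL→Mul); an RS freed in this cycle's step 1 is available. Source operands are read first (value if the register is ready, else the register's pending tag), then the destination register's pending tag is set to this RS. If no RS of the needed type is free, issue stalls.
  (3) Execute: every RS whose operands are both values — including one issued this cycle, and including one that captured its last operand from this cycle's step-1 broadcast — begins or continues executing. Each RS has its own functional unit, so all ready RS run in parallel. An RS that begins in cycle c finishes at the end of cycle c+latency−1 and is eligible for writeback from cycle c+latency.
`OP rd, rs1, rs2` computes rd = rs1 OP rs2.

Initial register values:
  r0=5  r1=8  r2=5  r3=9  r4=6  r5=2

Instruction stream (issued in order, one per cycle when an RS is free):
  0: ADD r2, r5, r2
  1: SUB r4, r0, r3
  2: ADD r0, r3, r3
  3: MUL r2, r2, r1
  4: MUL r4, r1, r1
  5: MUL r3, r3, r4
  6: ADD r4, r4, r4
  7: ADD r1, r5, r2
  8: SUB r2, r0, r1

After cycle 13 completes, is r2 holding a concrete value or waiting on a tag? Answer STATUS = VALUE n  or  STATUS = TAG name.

STATUS = TAG Add3

  c1: issue ADD r2<-Add1  regs: r0:5,r1:8,r2:Add1,r3:9,r4:6,r5:2
  c2: issue SUB r4<-Add2  regs: r0:5,r1:8,r2:Add1,r3:9,r4:Add2,r5:2
  c3: issue ADD r0<-Add3  regs: r0:Add3,r1:8,r2:Add1,r3:9,r4:Add2,r5:2
  c4: CDB Add1=7; issue MUL r2<-Mul1  regs: r0:Add3,r1:8,r2:Mul1,r3:9,r4:Add2,r5:2
  c5: CDB Add2=-4; issue MUL r4<-Mul2  regs: r0:Add3,r1:8,r2:Mul1,r3:9,r4:Mul2,r5:2
  c6: CDB Add3=18; stall  regs: r0:18,r1:8,r2:Mul1,r3:9,r4:Mul2,r5:2
  c7: stall  regs: r0:18,r1:8,r2:Mul1,r3:9,r4:Mul2,r5:2
  c8: CDB Mul1=56; issue MUL r3<-Mul1  regs: r0:18,r1:8,r2:56,r3:Mul1,r4:Mul2,r5:2
  c9: CDB Mul2=64; issue ADD r4<-Add1  regs: r0:18,r1:8,r2:56,r3:Mul1,r4:Add1,r5:2
  c10: issue ADD r1<-Add2  regs: r0:18,r1:Add2,r2:56,r3:Mul1,r4:Add1,r5:2
  c11: issue SUB r2<-Add3  regs: r0:18,r1:Add2,r2:Add3,r3:Mul1,r4:Add1,r5:2
  c12: CDB Add1=128  regs: r0:18,r1:Add2,r2:Add3,r3:Mul1,r4:128,r5:2
  c13: CDB Add2=58  regs: r0:18,r1:58,r2:Add3,r3:Mul1,r4:128,r5:2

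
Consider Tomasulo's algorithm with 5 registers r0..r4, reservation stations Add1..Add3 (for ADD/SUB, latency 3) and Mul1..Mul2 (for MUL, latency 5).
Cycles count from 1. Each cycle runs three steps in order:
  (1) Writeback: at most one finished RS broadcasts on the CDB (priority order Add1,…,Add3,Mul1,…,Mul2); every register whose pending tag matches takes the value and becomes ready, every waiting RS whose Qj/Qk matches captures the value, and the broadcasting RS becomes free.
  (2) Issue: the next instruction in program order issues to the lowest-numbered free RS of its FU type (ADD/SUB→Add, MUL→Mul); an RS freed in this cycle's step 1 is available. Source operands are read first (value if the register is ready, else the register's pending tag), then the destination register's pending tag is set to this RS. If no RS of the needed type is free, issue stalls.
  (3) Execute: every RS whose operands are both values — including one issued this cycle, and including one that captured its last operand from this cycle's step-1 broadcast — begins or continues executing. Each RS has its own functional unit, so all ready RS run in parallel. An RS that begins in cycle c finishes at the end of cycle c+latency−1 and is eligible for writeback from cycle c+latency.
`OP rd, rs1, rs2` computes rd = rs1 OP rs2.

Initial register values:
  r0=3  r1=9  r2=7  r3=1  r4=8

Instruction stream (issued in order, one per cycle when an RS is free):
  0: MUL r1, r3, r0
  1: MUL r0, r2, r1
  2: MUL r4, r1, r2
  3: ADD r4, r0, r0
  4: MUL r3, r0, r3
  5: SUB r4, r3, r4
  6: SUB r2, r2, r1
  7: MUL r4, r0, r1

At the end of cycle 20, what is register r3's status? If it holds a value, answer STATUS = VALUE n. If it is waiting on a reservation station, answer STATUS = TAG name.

STATUS = VALUE 21

cycle 1: issue MUL r1<-Mul1 // r0:3,r1:Mul1,r2:7,r3:1,r4:8
cycle 2: issue MUL r0<-Mul2 // r0:Mul2,r1:Mul1,r2:7,r3:1,r4:8
cycle 3: stall // r0:Mul2,r1:Mul1,r2:7,r3:1,r4:8
cycle 4: stall // r0:Mul2,r1:Mul1,r2:7,r3:1,r4:8
cycle 5: stall // r0:Mul2,r1:Mul1,r2:7,r3:1,r4:8
cycle 6: CDB Mul1=3; issue MUL r4<-Mul1 // r0:Mul2,r1:3,r2:7,r3:1,r4:Mul1
cycle 7: issue ADD r4<-Add1 // r0:Mul2,r1:3,r2:7,r3:1,r4:Add1
cycle 8: stall // r0:Mul2,r1:3,r2:7,r3:1,r4:Add1
cycle 9: stall // r0:Mul2,r1:3,r2:7,r3:1,r4:Add1
cycle 10: stall // r0:Mul2,r1:3,r2:7,r3:1,r4:Add1
cycle 11: CDB Mul1=21; issue MUL r3<-Mul1 // r0:Mul2,r1:3,r2:7,r3:Mul1,r4:Add1
cycle 12: CDB Mul2=21; issue SUB r4<-Add2 // r0:21,r1:3,r2:7,r3:Mul1,r4:Add2
cycle 13: issue SUB r2<-Add3 // r0:21,r1:3,r2:Add3,r3:Mul1,r4:Add2
cycle 14: issue MUL r4<-Mul2 // r0:21,r1:3,r2:Add3,r3:Mul1,r4:Mul2
cycle 15: CDB Add1=42 // r0:21,r1:3,r2:Add3,r3:Mul1,r4:Mul2
cycle 16: CDB Add3=4 // r0:21,r1:3,r2:4,r3:Mul1,r4:Mul2
cycle 17: CDB Mul1=21 // r0:21,r1:3,r2:4,r3:21,r4:Mul2
cycle 18: - // r0:21,r1:3,r2:4,r3:21,r4:Mul2
cycle 19: CDB Mul2=63 // r0:21,r1:3,r2:4,r3:21,r4:63
cycle 20: CDB Add2=-21 // r0:21,r1:3,r2:4,r3:21,r4:63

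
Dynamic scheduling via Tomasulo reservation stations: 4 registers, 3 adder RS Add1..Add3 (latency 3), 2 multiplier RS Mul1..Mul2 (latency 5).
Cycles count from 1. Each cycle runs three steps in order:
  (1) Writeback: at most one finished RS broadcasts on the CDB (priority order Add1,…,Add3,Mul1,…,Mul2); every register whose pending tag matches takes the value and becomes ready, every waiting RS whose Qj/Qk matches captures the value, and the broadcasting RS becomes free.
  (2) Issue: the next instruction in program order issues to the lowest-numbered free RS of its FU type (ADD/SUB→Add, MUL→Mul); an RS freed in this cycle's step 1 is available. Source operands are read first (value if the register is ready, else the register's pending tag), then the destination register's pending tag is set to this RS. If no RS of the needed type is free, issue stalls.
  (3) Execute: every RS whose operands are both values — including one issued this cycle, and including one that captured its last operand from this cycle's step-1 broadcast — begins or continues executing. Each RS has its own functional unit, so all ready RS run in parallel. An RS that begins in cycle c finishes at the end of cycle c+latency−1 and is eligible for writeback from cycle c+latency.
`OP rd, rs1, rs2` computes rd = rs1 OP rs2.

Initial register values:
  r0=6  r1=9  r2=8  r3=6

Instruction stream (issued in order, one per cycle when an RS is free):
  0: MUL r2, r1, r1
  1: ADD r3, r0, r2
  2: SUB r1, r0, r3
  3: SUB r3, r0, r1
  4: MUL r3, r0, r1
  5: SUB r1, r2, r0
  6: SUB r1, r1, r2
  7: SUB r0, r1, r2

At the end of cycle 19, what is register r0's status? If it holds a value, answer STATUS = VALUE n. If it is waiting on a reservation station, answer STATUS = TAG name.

cycle 1: issue MUL r2<-Mul1 // r0:6,r1:9,r2:Mul1,r3:6
cycle 2: issue ADD r3<-Add1 // r0:6,r1:9,r2:Mul1,r3:Add1
cycle 3: issue SUB r1<-Add2 // r0:6,r1:Add2,r2:Mul1,r3:Add1
cycle 4: issue SUB r3<-Add3 // r0:6,r1:Add2,r2:Mul1,r3:Add3
cycle 5: issue MUL r3<-Mul2 // r0:6,r1:Add2,r2:Mul1,r3:Mul2
cycle 6: CDB Mul1=81; stall // r0:6,r1:Add2,r2:81,r3:Mul2
cycle 7: stall // r0:6,r1:Add2,r2:81,r3:Mul2
cycle 8: stall // r0:6,r1:Add2,r2:81,r3:Mul2
cycle 9: CDB Add1=87; issue SUB r1<-Add1 // r0:6,r1:Add1,r2:81,r3:Mul2
cycle 10: stall // r0:6,r1:Add1,r2:81,r3:Mul2
cycle 11: stall // r0:6,r1:Add1,r2:81,r3:Mul2
cycle 12: CDB Add1=75; issue SUB r1<-Add1 // r0:6,r1:Add1,r2:81,r3:Mul2
cycle 13: CDB Add2=-81; issue SUB r0<-Add2 // r0:Add2,r1:Add1,r2:81,r3:Mul2
cycle 14: - // r0:Add2,r1:Add1,r2:81,r3:Mul2
cycle 15: CDB Add1=-6 // r0:Add2,r1:-6,r2:81,r3:Mul2
cycle 16: CDB Add3=87 // r0:Add2,r1:-6,r2:81,r3:Mul2
cycle 17: - // r0:Add2,r1:-6,r2:81,r3:Mul2
cycle 18: CDB Add2=-87 // r0:-87,r1:-6,r2:81,r3:Mul2
cycle 19: CDB Mul2=-486 // r0:-87,r1:-6,r2:81,r3:-486

STATUS = VALUE -87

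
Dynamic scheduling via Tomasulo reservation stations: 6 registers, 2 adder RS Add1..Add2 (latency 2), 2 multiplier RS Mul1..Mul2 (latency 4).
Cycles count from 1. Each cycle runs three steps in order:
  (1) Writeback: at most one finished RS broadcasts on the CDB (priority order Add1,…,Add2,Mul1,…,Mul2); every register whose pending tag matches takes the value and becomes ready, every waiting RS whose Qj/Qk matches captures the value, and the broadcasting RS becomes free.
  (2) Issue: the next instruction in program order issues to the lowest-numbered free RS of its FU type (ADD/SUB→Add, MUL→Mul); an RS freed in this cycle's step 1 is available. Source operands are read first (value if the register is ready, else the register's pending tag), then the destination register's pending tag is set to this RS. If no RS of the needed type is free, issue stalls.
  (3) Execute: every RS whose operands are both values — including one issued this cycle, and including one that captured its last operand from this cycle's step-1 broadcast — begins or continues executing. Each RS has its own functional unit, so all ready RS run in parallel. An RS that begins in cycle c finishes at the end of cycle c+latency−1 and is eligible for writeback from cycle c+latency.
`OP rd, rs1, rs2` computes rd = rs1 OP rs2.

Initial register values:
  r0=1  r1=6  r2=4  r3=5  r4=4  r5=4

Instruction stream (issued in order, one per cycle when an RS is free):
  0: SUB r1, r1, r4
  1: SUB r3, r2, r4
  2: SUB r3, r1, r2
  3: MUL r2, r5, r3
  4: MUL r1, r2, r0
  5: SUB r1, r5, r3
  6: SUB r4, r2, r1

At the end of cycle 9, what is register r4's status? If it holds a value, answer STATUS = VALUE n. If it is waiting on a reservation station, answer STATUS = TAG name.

  c1: issue SUB r1<-Add1  regs: r0:1,r1:Add1,r2:4,r3:5,r4:4,r5:4
  c2: issue SUB r3<-Add2  regs: r0:1,r1:Add1,r2:4,r3:Add2,r4:4,r5:4
  c3: CDB Add1=2; issue SUB r3<-Add1  regs: r0:1,r1:2,r2:4,r3:Add1,r4:4,r5:4
  c4: CDB Add2=0; issue MUL r2<-Mul1  regs: r0:1,r1:2,r2:Mul1,r3:Add1,r4:4,r5:4
  c5: CDB Add1=-2; issue MUL r1<-Mul2  regs: r0:1,r1:Mul2,r2:Mul1,r3:-2,r4:4,r5:4
  c6: issue SUB r1<-Add1  regs: r0:1,r1:Add1,r2:Mul1,r3:-2,r4:4,r5:4
  c7: issue SUB r4<-Add2  regs: r0:1,r1:Add1,r2:Mul1,r3:-2,r4:Add2,r5:4
  c8: CDB Add1=6  regs: r0:1,r1:6,r2:Mul1,r3:-2,r4:Add2,r5:4
  c9: CDB Mul1=-8  regs: r0:1,r1:6,r2:-8,r3:-2,r4:Add2,r5:4

STATUS = TAG Add2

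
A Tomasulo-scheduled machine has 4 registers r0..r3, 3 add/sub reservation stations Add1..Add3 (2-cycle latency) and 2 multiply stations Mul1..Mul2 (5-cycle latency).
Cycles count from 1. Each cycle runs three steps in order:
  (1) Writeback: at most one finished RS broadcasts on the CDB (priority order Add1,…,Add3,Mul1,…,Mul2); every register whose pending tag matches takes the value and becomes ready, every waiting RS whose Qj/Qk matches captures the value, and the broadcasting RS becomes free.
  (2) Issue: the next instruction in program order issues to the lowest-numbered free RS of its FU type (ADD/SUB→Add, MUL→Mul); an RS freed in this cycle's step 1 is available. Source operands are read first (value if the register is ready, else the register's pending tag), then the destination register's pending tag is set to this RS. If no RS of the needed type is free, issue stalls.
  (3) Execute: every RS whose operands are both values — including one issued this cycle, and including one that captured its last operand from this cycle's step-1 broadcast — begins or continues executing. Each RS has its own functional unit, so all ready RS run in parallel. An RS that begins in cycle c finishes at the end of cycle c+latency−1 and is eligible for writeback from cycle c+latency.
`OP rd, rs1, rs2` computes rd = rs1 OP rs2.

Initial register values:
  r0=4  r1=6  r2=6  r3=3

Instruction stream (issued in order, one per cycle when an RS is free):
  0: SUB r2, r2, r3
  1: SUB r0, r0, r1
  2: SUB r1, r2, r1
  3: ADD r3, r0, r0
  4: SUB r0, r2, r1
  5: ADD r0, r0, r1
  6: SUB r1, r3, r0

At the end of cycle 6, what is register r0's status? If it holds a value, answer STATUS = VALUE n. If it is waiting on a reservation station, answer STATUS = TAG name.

c1: issue SUB r2<-Add1 | r0:4,r1:6,r2:Add1,r3:3
c2: issue SUB r0<-Add2 | r0:Add2,r1:6,r2:Add1,r3:3
c3: CDB Add1=3; issue SUB r1<-Add1 | r0:Add2,r1:Add1,r2:3,r3:3
c4: CDB Add2=-2; issue ADD r3<-Add2 | r0:-2,r1:Add1,r2:3,r3:Add2
c5: CDB Add1=-3; issue SUB r0<-Add1 | r0:Add1,r1:-3,r2:3,r3:Add2
c6: CDB Add2=-4; issue ADD r0<-Add2 | r0:Add2,r1:-3,r2:3,r3:-4

STATUS = TAG Add2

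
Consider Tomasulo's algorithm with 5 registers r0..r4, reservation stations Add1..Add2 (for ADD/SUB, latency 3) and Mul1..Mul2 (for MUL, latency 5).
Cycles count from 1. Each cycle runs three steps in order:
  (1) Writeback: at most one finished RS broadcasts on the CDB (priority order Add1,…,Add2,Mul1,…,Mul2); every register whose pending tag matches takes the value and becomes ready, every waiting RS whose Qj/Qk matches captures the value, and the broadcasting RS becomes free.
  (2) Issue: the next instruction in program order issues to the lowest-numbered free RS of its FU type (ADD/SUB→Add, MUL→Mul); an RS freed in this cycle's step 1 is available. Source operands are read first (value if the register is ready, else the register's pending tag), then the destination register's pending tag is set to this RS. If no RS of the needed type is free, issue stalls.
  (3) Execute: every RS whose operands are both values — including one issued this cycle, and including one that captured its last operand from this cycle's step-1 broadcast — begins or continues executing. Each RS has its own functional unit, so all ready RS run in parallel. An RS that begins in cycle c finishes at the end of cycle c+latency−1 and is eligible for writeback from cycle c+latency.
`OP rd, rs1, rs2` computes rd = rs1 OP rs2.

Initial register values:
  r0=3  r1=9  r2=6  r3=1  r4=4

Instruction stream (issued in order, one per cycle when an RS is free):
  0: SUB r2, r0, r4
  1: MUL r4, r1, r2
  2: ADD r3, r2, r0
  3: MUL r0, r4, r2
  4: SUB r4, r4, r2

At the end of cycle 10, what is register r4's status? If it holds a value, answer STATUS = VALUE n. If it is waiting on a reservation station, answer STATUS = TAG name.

STATUS = TAG Add1

  c1: issue SUB r2<-Add1  regs: r0:3,r1:9,r2:Add1,r3:1,r4:4
  c2: issue MUL r4<-Mul1  regs: r0:3,r1:9,r2:Add1,r3:1,r4:Mul1
  c3: issue ADD r3<-Add2  regs: r0:3,r1:9,r2:Add1,r3:Add2,r4:Mul1
  c4: CDB Add1=-1; issue MUL r0<-Mul2  regs: r0:Mul2,r1:9,r2:-1,r3:Add2,r4:Mul1
  c5: issue SUB r4<-Add1  regs: r0:Mul2,r1:9,r2:-1,r3:Add2,r4:Add1
  c6: -  regs: r0:Mul2,r1:9,r2:-1,r3:Add2,r4:Add1
  c7: CDB Add2=2  regs: r0:Mul2,r1:9,r2:-1,r3:2,r4:Add1
  c8: -  regs: r0:Mul2,r1:9,r2:-1,r3:2,r4:Add1
  c9: CDB Mul1=-9  regs: r0:Mul2,r1:9,r2:-1,r3:2,r4:Add1
  c10: -  regs: r0:Mul2,r1:9,r2:-1,r3:2,r4:Add1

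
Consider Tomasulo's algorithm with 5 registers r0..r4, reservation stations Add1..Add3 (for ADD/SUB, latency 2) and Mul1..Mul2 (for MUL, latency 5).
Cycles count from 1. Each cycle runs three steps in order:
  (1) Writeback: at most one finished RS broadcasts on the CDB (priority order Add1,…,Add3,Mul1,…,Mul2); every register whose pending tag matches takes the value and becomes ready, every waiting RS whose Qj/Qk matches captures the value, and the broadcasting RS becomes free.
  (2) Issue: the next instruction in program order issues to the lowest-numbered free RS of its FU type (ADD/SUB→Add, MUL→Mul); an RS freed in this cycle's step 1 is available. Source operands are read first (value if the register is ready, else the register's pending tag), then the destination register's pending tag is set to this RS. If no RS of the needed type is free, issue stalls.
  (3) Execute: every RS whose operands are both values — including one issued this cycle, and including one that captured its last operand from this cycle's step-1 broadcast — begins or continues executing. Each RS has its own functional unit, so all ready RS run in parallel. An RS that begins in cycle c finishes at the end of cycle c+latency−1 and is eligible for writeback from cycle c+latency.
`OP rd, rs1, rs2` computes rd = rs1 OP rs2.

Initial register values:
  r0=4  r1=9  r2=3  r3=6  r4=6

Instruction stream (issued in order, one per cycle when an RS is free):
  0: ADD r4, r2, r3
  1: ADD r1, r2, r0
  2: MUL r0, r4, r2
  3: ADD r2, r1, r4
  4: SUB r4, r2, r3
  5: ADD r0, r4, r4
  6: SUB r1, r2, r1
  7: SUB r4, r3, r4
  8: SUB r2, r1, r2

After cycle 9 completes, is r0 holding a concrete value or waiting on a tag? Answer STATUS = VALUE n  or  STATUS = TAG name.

cycle 1: issue ADD r4<-Add1 // r0:4,r1:9,r2:3,r3:6,r4:Add1
cycle 2: issue ADD r1<-Add2 // r0:4,r1:Add2,r2:3,r3:6,r4:Add1
cycle 3: CDB Add1=9; issue MUL r0<-Mul1 // r0:Mul1,r1:Add2,r2:3,r3:6,r4:9
cycle 4: CDB Add2=7; issue ADD r2<-Add1 // r0:Mul1,r1:7,r2:Add1,r3:6,r4:9
cycle 5: issue SUB r4<-Add2 // r0:Mul1,r1:7,r2:Add1,r3:6,r4:Add2
cycle 6: CDB Add1=16; issue ADD r0<-Add1 // r0:Add1,r1:7,r2:16,r3:6,r4:Add2
cycle 7: issue SUB r1<-Add3 // r0:Add1,r1:Add3,r2:16,r3:6,r4:Add2
cycle 8: CDB Add2=10; issue SUB r4<-Add2 // r0:Add1,r1:Add3,r2:16,r3:6,r4:Add2
cycle 9: CDB Add3=9; issue SUB r2<-Add3 // r0:Add1,r1:9,r2:Add3,r3:6,r4:Add2

STATUS = TAG Add1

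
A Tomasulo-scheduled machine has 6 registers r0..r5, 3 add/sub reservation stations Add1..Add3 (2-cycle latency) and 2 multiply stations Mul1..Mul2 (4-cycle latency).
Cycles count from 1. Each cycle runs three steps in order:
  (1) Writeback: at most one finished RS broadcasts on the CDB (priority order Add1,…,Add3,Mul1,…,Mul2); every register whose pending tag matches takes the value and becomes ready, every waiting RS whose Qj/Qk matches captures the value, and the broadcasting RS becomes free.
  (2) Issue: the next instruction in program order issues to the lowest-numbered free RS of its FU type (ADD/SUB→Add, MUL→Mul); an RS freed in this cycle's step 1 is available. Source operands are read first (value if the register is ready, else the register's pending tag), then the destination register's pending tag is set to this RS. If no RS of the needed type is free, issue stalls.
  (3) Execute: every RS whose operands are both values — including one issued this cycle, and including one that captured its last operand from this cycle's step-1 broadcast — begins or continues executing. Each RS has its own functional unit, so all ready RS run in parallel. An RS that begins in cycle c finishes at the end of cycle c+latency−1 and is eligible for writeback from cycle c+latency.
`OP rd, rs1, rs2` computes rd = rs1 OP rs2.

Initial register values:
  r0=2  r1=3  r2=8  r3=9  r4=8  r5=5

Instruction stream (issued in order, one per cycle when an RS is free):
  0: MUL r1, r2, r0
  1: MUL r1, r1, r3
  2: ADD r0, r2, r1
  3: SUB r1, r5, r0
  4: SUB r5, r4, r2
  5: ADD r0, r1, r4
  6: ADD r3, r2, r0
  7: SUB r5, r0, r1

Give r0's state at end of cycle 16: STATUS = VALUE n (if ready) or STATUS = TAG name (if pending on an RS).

STATUS = VALUE -139

c1: issue MUL r1<-Mul1 | r0:2,r1:Mul1,r2:8,r3:9,r4:8,r5:5
c2: issue MUL r1<-Mul2 | r0:2,r1:Mul2,r2:8,r3:9,r4:8,r5:5
c3: issue ADD r0<-Add1 | r0:Add1,r1:Mul2,r2:8,r3:9,r4:8,r5:5
c4: issue SUB r1<-Add2 | r0:Add1,r1:Add2,r2:8,r3:9,r4:8,r5:5
c5: CDB Mul1=16; issue SUB r5<-Add3 | r0:Add1,r1:Add2,r2:8,r3:9,r4:8,r5:Add3
c6: stall | r0:Add1,r1:Add2,r2:8,r3:9,r4:8,r5:Add3
c7: CDB Add3=0; issue ADD r0<-Add3 | r0:Add3,r1:Add2,r2:8,r3:9,r4:8,r5:0
c8: stall | r0:Add3,r1:Add2,r2:8,r3:9,r4:8,r5:0
c9: CDB Mul2=144; stall | r0:Add3,r1:Add2,r2:8,r3:9,r4:8,r5:0
c10: stall | r0:Add3,r1:Add2,r2:8,r3:9,r4:8,r5:0
c11: CDB Add1=152; issue ADD r3<-Add1 | r0:Add3,r1:Add2,r2:8,r3:Add1,r4:8,r5:0
c12: stall | r0:Add3,r1:Add2,r2:8,r3:Add1,r4:8,r5:0
c13: CDB Add2=-147; issue SUB r5<-Add2 | r0:Add3,r1:-147,r2:8,r3:Add1,r4:8,r5:Add2
c14: - | r0:Add3,r1:-147,r2:8,r3:Add1,r4:8,r5:Add2
c15: CDB Add3=-139 | r0:-139,r1:-147,r2:8,r3:Add1,r4:8,r5:Add2
c16: - | r0:-139,r1:-147,r2:8,r3:Add1,r4:8,r5:Add2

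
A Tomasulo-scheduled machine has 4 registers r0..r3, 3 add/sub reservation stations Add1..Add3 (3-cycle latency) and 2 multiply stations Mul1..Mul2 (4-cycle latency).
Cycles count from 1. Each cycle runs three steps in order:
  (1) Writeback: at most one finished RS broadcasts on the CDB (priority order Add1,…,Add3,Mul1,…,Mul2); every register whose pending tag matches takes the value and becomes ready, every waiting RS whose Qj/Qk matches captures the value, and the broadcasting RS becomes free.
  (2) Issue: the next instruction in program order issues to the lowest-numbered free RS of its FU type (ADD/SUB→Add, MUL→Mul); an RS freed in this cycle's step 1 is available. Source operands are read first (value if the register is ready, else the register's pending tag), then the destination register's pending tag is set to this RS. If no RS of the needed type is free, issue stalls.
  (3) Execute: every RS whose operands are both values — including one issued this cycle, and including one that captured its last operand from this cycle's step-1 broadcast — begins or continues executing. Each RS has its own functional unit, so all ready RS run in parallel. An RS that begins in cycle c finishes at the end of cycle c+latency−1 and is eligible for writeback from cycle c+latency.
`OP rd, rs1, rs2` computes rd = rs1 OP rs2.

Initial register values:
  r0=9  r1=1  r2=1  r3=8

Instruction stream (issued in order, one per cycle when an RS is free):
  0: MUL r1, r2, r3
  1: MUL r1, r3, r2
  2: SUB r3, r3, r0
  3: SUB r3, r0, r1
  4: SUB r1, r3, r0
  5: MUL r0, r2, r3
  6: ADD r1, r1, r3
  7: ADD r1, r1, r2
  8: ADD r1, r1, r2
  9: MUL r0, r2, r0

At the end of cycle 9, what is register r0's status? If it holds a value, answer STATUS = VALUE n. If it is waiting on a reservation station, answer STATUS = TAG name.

STATUS = TAG Mul1

  c1: issue MUL r1<-Mul1  regs: r0:9,r1:Mul1,r2:1,r3:8
  c2: issue MUL r1<-Mul2  regs: r0:9,r1:Mul2,r2:1,r3:8
  c3: issue SUB r3<-Add1  regs: r0:9,r1:Mul2,r2:1,r3:Add1
  c4: issue SUB r3<-Add2  regs: r0:9,r1:Mul2,r2:1,r3:Add2
  c5: CDB Mul1=8; issue SUB r1<-Add3  regs: r0:9,r1:Add3,r2:1,r3:Add2
  c6: CDB Add1=-1; issue MUL r0<-Mul1  regs: r0:Mul1,r1:Add3,r2:1,r3:Add2
  c7: CDB Mul2=8; issue ADD r1<-Add1  regs: r0:Mul1,r1:Add1,r2:1,r3:Add2
  c8: stall  regs: r0:Mul1,r1:Add1,r2:1,r3:Add2
  c9: stall  regs: r0:Mul1,r1:Add1,r2:1,r3:Add2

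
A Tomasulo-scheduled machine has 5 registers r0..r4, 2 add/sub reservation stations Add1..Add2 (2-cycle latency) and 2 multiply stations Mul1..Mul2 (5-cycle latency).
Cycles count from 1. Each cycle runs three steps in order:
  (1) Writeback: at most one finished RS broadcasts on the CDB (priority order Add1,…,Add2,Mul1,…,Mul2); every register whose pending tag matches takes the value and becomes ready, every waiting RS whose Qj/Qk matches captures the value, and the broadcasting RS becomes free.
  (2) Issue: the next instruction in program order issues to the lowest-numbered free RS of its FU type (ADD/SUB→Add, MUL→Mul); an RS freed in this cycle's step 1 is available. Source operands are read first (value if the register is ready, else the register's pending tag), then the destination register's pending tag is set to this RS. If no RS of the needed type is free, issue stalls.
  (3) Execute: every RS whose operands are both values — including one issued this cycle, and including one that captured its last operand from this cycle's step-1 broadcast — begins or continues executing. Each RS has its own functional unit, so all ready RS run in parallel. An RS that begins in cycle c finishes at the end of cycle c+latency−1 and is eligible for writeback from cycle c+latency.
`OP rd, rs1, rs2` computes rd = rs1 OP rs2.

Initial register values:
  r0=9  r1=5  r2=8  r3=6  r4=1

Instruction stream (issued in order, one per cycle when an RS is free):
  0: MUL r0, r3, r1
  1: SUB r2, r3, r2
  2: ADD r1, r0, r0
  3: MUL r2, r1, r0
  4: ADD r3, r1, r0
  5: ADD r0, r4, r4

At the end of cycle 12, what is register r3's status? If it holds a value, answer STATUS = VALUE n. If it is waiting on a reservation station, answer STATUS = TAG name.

STATUS = VALUE 90

c1: issue MUL r0<-Mul1 | r0:Mul1,r1:5,r2:8,r3:6,r4:1
c2: issue SUB r2<-Add1 | r0:Mul1,r1:5,r2:Add1,r3:6,r4:1
c3: issue ADD r1<-Add2 | r0:Mul1,r1:Add2,r2:Add1,r3:6,r4:1
c4: CDB Add1=-2; issue MUL r2<-Mul2 | r0:Mul1,r1:Add2,r2:Mul2,r3:6,r4:1
c5: issue ADD r3<-Add1 | r0:Mul1,r1:Add2,r2:Mul2,r3:Add1,r4:1
c6: CDB Mul1=30; stall | r0:30,r1:Add2,r2:Mul2,r3:Add1,r4:1
c7: stall | r0:30,r1:Add2,r2:Mul2,r3:Add1,r4:1
c8: CDB Add2=60; issue ADD r0<-Add2 | r0:Add2,r1:60,r2:Mul2,r3:Add1,r4:1
c9: - | r0:Add2,r1:60,r2:Mul2,r3:Add1,r4:1
c10: CDB Add1=90 | r0:Add2,r1:60,r2:Mul2,r3:90,r4:1
c11: CDB Add2=2 | r0:2,r1:60,r2:Mul2,r3:90,r4:1
c12: - | r0:2,r1:60,r2:Mul2,r3:90,r4:1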